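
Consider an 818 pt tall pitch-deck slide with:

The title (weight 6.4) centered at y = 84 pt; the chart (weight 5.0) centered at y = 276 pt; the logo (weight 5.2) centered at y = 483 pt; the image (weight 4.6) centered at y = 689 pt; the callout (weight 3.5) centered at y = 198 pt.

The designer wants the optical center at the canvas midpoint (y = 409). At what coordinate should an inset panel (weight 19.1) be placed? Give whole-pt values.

After adding the inset panel, total weight = 6.4 + 5.0 + 5.2 + 4.6 + 3.5 + 19.1 = 43.8.
y: target moment 43.8×409 = 17914.2; current 6.4·84 + 5.0·276 + 5.2·483 + 4.6·689 + 3.5·198 = 8291.6; the inset panel supplies 9622.6, so y = 9622.6/19.1 ≈ 503.80.

y ≈ 504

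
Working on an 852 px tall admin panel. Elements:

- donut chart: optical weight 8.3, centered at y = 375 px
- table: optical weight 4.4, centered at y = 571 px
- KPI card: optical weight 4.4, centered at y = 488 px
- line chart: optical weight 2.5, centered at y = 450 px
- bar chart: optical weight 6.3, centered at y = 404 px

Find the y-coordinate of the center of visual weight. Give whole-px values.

Total weight = 8.3 + 4.4 + 4.4 + 2.5 + 6.3 = 25.9.
y-moment: 8.3·375 + 4.4·571 + 4.4·488 + 2.5·450 + 6.3·404 = 11442.3; centroid 11442.3/25.9 ≈ 441.79.

y ≈ 442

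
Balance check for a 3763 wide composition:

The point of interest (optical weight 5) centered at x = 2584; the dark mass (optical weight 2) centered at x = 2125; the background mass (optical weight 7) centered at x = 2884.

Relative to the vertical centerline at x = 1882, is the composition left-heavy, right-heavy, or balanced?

right-heavy

Total weight = 5 + 2 + 7 = 14.
x-moment: 5·2584 + 2·2125 + 7·2884 = 37358; centroid 37358/14 ≈ 2668.43.
Since 2668.4 is right of 1882, the composition reads right-heavy.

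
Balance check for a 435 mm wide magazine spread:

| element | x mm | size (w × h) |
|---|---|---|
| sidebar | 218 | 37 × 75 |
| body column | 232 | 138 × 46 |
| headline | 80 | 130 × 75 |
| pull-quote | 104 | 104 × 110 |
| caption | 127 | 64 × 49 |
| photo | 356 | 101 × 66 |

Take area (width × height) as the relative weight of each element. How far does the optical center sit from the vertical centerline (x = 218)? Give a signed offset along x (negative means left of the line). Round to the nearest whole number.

≈ -48 mm

Taking area as weight: sidebar 37·75 = 2775, body column 138·46 = 6348, headline 130·75 = 9750, pull-quote 104·110 = 11440, caption 64·49 = 3136, photo 101·66 = 6666. Sum 40115.
x-moment: 2775·218 + 6348·232 + 9750·80 + 11440·104 + 3136·127 + 6666·356 = 6818814; centroid 6818814/40115 ≈ 169.98.
Difference: 169.98 − 218 ≈ -48.02.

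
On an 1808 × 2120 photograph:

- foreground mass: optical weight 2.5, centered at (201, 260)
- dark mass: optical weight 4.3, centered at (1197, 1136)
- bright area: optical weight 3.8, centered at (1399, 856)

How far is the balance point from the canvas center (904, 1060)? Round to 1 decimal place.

Σw = 2.5 + 4.3 + 3.8 = 10.6.
Σw·x = 2.5·201 + 4.3·1197 + 3.8·1399 = 10965.8, so x̄ = 10965.8/10.6 ≈ 1034.51.
Σw·y = 2.5·260 + 4.3·1136 + 3.8·856 = 8787.6, so ȳ = 8787.6/10.6 ≈ 829.02.
Offset from (904, 1060): Δx ≈ 130.51, Δy ≈ -230.98; distance = √(Δx² + Δy²) ≈ 265.30.

≈ 265.3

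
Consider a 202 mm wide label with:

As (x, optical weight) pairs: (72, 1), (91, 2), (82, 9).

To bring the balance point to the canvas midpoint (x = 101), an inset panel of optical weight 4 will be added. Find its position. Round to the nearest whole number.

x ≈ 156

With the inset panel, Σw becomes 1 + 2 + 9 + 4 = 16.
x: need Σw·x = 16·101 = 1616. Existing = 1·72 + 2·91 + 9·82 = 992. Remainder 624 / 4 ≈ 156.00.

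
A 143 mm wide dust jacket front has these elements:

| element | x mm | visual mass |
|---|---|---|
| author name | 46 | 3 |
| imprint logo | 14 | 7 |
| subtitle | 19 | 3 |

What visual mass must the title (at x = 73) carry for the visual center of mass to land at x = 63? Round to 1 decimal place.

w ≈ 52.6

Known weights sum to 3 + 7 + 3 = 13; their moment is 3·46 + 7·14 + 3·19 = 293.
Set Σw·x/Σw = 63: (293 + 73w) = 63·(13 + w).
So w = (63·13 − 293)/(73 − 63) = 526/10 ≈ 52.60.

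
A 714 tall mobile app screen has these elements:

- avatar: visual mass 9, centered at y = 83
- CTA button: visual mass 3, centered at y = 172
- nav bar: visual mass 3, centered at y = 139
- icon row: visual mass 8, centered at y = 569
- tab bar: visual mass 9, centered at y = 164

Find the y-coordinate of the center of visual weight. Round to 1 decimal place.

Total weight = 9 + 3 + 3 + 8 + 9 = 32.
y: (9·83 + 3·172 + 3·139 + 8·569 + 9·164) / 32 = 7708 / 32 ≈ 240.88

y ≈ 240.9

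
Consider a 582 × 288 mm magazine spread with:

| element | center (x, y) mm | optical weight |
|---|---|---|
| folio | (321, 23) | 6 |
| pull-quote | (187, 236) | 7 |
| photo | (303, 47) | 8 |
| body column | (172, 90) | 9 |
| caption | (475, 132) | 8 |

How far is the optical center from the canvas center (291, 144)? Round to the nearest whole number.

≈ 38 mm

Total weight = 6 + 7 + 8 + 9 + 8 = 38.
x-moment: 6·321 + 7·187 + 8·303 + 9·172 + 8·475 = 11007; centroid 11007/38 ≈ 289.66.
y-moment: 6·23 + 7·236 + 8·47 + 9·90 + 8·132 = 4032; centroid 4032/38 ≈ 106.11.
Relative to (291, 144): Δ = (-1.34, -37.89); |Δ| = √(-1.34² + -37.89²) ≈ 37.92.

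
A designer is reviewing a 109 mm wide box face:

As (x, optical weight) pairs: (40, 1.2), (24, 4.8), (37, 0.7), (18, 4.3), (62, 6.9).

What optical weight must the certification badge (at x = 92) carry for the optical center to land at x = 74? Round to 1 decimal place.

Existing Σw = 17.9 (1.2 + 4.8 + 0.7 + 4.3 + 6.9); existing moment 1.2·40 + 4.8·24 + 0.7·37 + 4.3·18 + 6.9·62 = 694.3.
For the centroid to hit 74: (694.3 + w·92) / (17.9 + w) = 74.
Solving: w = (74·17.9 − 694.3) / (92 − 74) = 630.3 / 18 ≈ 35.02.

w ≈ 35.0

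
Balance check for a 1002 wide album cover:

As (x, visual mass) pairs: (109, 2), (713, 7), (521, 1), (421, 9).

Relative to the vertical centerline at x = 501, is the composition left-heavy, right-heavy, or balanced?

Total weight = 2 + 7 + 1 + 9 = 19.
x: (2·109 + 7·713 + 1·521 + 9·421) / 19 = 9519 / 19 ≈ 501.00
That equals the midline 501 — balanced.

balanced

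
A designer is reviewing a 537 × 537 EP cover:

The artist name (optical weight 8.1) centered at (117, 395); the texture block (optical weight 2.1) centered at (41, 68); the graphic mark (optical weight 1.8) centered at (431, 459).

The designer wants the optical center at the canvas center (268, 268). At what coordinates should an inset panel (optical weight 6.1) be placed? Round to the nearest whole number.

(499, 112)

New total weight: (8.1 + 2.1 + 1.8) + 6.1 = 18.1.
Along x: (1809.6 + 6.1·x) / 18.1 = 268 (existing moment 8.1·117 + 2.1·41 + 1.8·431 = 1809.6) ⇒ x = (4850.8 − 1809.6) / 6.1 ≈ 498.56.
Along y: (4168.5 + 6.1·y) / 18.1 = 268 (existing moment 8.1·395 + 2.1·68 + 1.8·459 = 4168.5) ⇒ y = (4850.8 − 4168.5) / 6.1 ≈ 111.85.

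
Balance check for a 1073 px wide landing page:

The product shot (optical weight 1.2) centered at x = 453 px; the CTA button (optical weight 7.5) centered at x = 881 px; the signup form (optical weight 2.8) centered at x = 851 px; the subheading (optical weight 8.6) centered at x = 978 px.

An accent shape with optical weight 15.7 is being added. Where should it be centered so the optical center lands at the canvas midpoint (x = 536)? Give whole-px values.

x ≈ 79

New total weight: (1.2 + 7.5 + 2.8 + 8.6) + 15.7 = 35.8.
x: target moment 35.8×536 = 19188.8; current 1.2·453 + 7.5·881 + 2.8·851 + 8.6·978 = 17944.7; the accent shape supplies 1244.1, so x = 1244.1/15.7 ≈ 79.24.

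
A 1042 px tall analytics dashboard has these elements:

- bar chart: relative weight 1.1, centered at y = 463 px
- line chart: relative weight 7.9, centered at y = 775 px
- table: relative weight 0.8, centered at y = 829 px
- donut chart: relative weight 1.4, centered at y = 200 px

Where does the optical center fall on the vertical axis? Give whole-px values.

Weights sum to 1.1 + 7.9 + 0.8 + 1.4 = 11.2.
Σw·y = 1.1·463 + 7.9·775 + 0.8·829 + 1.4·200 = 7575.0, so ȳ = 7575.0/11.2 ≈ 676.34.

y ≈ 676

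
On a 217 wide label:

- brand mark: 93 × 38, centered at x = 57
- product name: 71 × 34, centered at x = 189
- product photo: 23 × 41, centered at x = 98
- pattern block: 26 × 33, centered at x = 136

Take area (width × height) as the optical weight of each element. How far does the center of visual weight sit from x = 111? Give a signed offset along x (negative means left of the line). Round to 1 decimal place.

≈ 0.9

Areas → weights: brand mark 93·38 = 3534, product name 71·34 = 2414, product photo 23·41 = 943, pattern block 26·33 = 858; Σw = 7749.
x: (3534·57 + 2414·189 + 943·98 + 858·136) / 7749 = 866786 / 7749 ≈ 111.86
Difference: 111.86 − 111 ≈ 0.86.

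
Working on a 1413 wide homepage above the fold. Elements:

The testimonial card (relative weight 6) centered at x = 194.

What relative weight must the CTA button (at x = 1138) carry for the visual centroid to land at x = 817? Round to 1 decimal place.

Known: weight 6 with moment 6·194 = 1164.
For the centroid to hit 817: (1164 + w·1138) / (6 + w) = 817.
Rearranging, w·(1138 − 817) = 817·6 − 1164 = 3738, so w ≈ 3738/321 = 11.64.

w ≈ 11.6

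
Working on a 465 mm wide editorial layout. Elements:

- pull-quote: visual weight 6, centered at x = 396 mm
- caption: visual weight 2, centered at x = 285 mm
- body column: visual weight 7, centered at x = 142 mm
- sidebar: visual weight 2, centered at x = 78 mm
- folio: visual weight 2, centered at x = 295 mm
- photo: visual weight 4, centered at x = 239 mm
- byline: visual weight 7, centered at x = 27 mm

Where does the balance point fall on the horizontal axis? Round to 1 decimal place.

Weights sum to 6 + 2 + 7 + 2 + 2 + 4 + 7 = 30.
Σw·x = 6·396 + 2·285 + 7·142 + 2·78 + 2·295 + 4·239 + 7·27 = 5831, so x̄ = 5831/30 ≈ 194.37.

x ≈ 194.4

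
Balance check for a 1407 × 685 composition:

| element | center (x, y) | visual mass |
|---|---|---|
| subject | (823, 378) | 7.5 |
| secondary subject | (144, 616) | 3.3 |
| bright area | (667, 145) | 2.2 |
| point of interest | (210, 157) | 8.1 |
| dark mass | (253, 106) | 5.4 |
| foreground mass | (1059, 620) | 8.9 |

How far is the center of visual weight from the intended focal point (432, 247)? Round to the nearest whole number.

Weights sum to 7.5 + 3.3 + 2.2 + 8.1 + 5.4 + 8.9 = 35.4.
Σw·x = 7.5·823 + 3.3·144 + 2.2·667 + 8.1·210 + 5.4·253 + 8.9·1059 = 20607.4, so x̄ = 20607.4/35.4 ≈ 582.13.
Σw·y = 7.5·378 + 3.3·616 + 2.2·145 + 8.1·157 + 5.4·106 + 8.9·620 = 12548.9, so ȳ = 12548.9/35.4 ≈ 354.49.
Offset from (432, 247): Δx ≈ 150.13, Δy ≈ 107.49; distance = √(Δx² + Δy²) ≈ 184.64.

≈ 185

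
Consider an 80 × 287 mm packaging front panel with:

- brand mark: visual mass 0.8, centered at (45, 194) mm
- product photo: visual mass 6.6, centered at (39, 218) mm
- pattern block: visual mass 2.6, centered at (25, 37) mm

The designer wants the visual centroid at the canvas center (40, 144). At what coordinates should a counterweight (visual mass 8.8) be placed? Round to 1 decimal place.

(44.7, 115.6)

New total weight: (0.8 + 6.6 + 2.6) + 8.8 = 18.8.
Along x: (358.4 + 8.8·x) / 18.8 = 40 (existing moment 0.8·45 + 6.6·39 + 2.6·25 = 358.4) ⇒ x = (752.0 − 358.4) / 8.8 ≈ 44.73.
Along y: (1690.2 + 8.8·y) / 18.8 = 144 (existing moment 0.8·194 + 6.6·218 + 2.6·37 = 1690.2) ⇒ y = (2707.2 − 1690.2) / 8.8 ≈ 115.57.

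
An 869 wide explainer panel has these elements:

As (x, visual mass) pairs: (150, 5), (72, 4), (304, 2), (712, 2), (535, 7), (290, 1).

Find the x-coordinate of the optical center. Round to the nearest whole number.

x ≈ 338

Total weight = 5 + 4 + 2 + 2 + 7 + 1 = 21.
x: moment 7105 / weight 21 ≈ 338.33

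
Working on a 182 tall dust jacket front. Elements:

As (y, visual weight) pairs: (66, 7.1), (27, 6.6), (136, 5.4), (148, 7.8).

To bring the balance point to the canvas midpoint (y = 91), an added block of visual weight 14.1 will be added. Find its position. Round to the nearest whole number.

y ≈ 85

With the added block, Σw becomes 7.1 + 6.6 + 5.4 + 7.8 + 14.1 = 41.0.
y: need Σw·y = 41.0·91 = 3731.0. Existing = 7.1·66 + 6.6·27 + 5.4·136 + 7.8·148 = 2535.6. Remainder 1195.4 / 14.1 ≈ 84.78.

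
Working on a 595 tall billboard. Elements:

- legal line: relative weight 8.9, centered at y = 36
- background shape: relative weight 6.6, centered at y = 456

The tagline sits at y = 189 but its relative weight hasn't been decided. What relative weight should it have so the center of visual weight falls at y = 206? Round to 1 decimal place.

Fixed elements: Σw = 8.9 + 6.6 = 15.5, Σw·y = 8.9·36 + 6.6·456 = 3330.0.
For the centroid to hit 206: (3330.0 + w·189) / (15.5 + w) = 206.
Solving: w = (206·15.5 − 3330.0) / (189 − 206) = -137.0 / -17 ≈ 8.06.

w ≈ 8.1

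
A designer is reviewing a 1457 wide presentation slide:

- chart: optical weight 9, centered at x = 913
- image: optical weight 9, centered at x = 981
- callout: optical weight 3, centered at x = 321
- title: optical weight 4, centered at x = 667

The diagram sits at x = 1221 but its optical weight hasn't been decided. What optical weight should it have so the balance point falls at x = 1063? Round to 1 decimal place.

w ≈ 37.3

Fixed elements: Σw = 9 + 9 + 3 + 4 = 25, Σw·x = 9·913 + 9·981 + 3·321 + 4·667 = 20677.
Balance at x = 1063 requires (20677 + w·1221) / (25 + w) = 1063.
Rearranging, w·(1221 − 1063) = 1063·25 − 20677 = 5898, so w ≈ 5898/158 = 37.33.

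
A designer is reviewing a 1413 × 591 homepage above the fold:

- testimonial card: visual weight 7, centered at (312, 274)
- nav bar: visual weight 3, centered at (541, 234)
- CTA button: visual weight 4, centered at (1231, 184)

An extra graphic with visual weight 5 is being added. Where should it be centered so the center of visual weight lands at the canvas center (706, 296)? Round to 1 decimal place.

New total weight: (7 + 3 + 4) + 5 = 19.
x: target moment 19×706 = 13414; current 7·312 + 3·541 + 4·1231 = 8731; the extra graphic supplies 4683, so x = 4683/5 ≈ 936.60.
y: target moment 19×296 = 5624; current 7·274 + 3·234 + 4·184 = 3356; the extra graphic supplies 2268, so y = 2268/5 ≈ 453.60.

(936.6, 453.6)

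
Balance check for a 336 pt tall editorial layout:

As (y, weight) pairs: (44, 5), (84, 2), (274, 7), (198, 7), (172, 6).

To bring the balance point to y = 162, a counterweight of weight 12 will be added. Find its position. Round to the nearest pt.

y ≈ 133

With the counterweight, Σw becomes 5 + 2 + 7 + 7 + 6 + 12 = 39.
y: target moment 39×162 = 6318; current 5·44 + 2·84 + 7·274 + 7·198 + 6·172 = 4724; the counterweight supplies 1594, so y = 1594/12 ≈ 132.83.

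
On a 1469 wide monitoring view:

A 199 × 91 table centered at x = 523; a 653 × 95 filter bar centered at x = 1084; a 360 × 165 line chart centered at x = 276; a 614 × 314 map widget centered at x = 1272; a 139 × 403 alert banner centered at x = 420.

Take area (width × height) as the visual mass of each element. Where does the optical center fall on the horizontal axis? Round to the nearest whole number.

x ≈ 932

Areas → weights: table 199·91 = 18109, filter bar 653·95 = 62035, line chart 360·165 = 59400, map widget 614·314 = 192796, alert banner 139·403 = 56017; Σw = 388357.
x: (18109·523 + 62035·1084 + 59400·276 + 192796·1272 + 56017·420) / 388357 = 361874999 / 388357 ≈ 931.81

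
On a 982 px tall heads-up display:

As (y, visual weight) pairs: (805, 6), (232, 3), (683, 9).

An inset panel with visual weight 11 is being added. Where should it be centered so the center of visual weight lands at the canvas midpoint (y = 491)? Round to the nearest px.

y ≈ 233

With the inset panel, Σw becomes 6 + 3 + 9 + 11 = 29.
y: need Σw·y = 29·491 = 14239. Existing = 6·805 + 3·232 + 9·683 = 11673. Remainder 2566 / 11 ≈ 233.27.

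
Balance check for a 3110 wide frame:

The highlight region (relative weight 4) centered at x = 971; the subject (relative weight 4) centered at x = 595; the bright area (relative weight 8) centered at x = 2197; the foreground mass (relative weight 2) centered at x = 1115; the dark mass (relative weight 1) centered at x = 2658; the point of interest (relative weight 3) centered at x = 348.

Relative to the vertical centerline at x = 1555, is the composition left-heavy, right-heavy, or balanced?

Total weight = 4 + 4 + 8 + 2 + 1 + 3 = 22.
x: (4·971 + 4·595 + 8·2197 + 2·1115 + 1·2658 + 3·348) / 22 = 29772 / 22 ≈ 1353.27
1353.3 lies left of the midline 1555, so the layout is left-heavy.

left-heavy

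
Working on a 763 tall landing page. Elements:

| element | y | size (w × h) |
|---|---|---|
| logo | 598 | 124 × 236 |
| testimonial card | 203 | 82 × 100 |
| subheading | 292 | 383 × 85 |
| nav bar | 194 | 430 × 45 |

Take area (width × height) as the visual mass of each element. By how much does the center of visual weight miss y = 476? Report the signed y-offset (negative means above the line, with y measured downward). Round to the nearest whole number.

≈ -113

Taking area as weight: logo 124·236 = 29264, testimonial card 82·100 = 8200, subheading 383·85 = 32555, nav bar 430·45 = 19350. Sum 89369.
y: (29264·598 + 8200·203 + 32555·292 + 19350·194) / 89369 = 32424432 / 89369 ≈ 362.82
Offset from y = 476: 362.82 − 476 ≈ -113.18.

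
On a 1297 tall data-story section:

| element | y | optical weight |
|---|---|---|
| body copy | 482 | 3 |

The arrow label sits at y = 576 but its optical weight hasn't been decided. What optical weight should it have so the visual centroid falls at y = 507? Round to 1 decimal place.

w ≈ 1.1

The single fixed element contributes weight 3, moment 3·482 = 1446.
For the centroid to hit 507: (1446 + w·576) / (3 + w) = 507.
Solving: w = (507·3 − 1446) / (576 − 507) = 75 / 69 ≈ 1.09.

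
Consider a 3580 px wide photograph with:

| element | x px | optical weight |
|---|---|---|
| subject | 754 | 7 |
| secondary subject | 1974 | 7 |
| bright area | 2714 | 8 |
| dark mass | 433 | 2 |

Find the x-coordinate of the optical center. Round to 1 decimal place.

Weights sum to 7 + 7 + 8 + 2 = 24.
x-moment: 7·754 + 7·1974 + 8·2714 + 2·433 = 41674; centroid 41674/24 ≈ 1736.42.

x ≈ 1736.4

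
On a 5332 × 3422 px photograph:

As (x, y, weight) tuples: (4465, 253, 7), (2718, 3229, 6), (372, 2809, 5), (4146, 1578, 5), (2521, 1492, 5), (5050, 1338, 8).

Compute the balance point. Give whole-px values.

Σw = 7 + 6 + 5 + 5 + 5 + 8 = 36.
Σw·x = 7·4465 + 6·2718 + 5·372 + 5·4146 + 5·2521 + 8·5050 = 123158, so x̄ = 123158/36 ≈ 3421.06.
Σw·y = 7·253 + 6·3229 + 5·2809 + 5·1578 + 5·1492 + 8·1338 = 61244, so ȳ = 61244/36 ≈ 1701.22.

(3421, 1701)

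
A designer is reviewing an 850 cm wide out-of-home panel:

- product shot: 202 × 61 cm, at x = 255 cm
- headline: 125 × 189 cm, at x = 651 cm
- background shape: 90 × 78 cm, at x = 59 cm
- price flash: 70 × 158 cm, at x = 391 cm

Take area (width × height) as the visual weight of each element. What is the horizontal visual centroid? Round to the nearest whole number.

Areas: product shot 202·61 = 12322, headline 125·189 = 23625, background shape 90·78 = 7020, price flash 70·158 = 11060. Total weight = 54027.
Σw·x = 12322·255 + 23625·651 + 7020·59 + 11060·391 = 23260625, so x̄ = 23260625/54027 ≈ 430.54.

x ≈ 431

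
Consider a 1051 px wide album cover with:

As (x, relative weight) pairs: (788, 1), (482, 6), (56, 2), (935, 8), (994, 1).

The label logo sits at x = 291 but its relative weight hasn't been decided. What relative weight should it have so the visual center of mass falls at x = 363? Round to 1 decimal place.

Known weights sum to 1 + 6 + 2 + 8 + 1 = 18; their moment is 1·788 + 6·482 + 2·56 + 8·935 + 1·994 = 12266.
Set Σw·x/Σw = 363: (12266 + 291w) = 363·(18 + w).
Rearranging, w·(291 − 363) = 363·18 − 12266 = -5732, so w ≈ -5732/-72 = 79.61.

w ≈ 79.6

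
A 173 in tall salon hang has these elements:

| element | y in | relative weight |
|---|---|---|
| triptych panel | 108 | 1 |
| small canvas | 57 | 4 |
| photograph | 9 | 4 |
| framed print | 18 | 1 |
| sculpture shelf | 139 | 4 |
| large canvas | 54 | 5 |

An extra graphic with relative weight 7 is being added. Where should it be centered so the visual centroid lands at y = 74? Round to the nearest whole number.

y ≈ 101

New total weight: (1 + 4 + 4 + 1 + 4 + 5) + 7 = 26.
y: need Σw·y = 26·74 = 1924. Existing = 1·108 + 4·57 + 4·9 + 1·18 + 4·139 + 5·54 = 1216. Remainder 708 / 7 ≈ 101.14.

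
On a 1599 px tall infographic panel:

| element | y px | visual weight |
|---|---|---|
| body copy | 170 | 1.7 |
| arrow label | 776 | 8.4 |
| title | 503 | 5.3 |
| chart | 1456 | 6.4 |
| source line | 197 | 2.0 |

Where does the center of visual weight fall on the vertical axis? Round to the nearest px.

Σw = 1.7 + 8.4 + 5.3 + 6.4 + 2.0 = 23.8.
y: (1.7·170 + 8.4·776 + 5.3·503 + 6.4·1456 + 2.0·197) / 23.8 = 19185.7 / 23.8 ≈ 806.12

y ≈ 806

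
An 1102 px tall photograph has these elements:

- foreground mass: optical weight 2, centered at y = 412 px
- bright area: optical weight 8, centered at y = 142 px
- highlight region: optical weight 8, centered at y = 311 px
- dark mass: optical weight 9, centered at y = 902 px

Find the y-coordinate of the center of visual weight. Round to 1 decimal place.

y ≈ 465.4

Weights sum to 2 + 8 + 8 + 9 = 27.
y: (2·412 + 8·142 + 8·311 + 9·902) / 27 = 12566 / 27 ≈ 465.41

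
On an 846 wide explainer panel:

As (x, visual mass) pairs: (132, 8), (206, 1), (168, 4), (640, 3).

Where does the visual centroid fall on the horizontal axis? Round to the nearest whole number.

Total weight = 8 + 1 + 4 + 3 = 16.
Σw·x = 8·132 + 1·206 + 4·168 + 3·640 = 3854, so x̄ = 3854/16 ≈ 240.88.

x ≈ 241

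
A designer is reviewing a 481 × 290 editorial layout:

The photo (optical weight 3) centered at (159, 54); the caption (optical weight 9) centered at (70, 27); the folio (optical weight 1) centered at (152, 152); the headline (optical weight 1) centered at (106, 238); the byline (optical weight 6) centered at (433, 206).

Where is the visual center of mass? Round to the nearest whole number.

Total weight = 3 + 9 + 1 + 1 + 6 = 20.
x-moment: 3·159 + 9·70 + 1·152 + 1·106 + 6·433 = 3963; centroid 3963/20 ≈ 198.15.
y-moment: 3·54 + 9·27 + 1·152 + 1·238 + 6·206 = 2031; centroid 2031/20 ≈ 101.55.

(198, 102)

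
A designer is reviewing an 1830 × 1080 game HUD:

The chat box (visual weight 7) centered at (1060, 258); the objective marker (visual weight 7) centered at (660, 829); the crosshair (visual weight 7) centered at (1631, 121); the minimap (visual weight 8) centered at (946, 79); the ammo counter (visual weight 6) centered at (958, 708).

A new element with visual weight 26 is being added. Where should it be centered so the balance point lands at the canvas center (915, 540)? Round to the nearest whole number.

New total weight: (7 + 7 + 7 + 8 + 6) + 26 = 61.
x: need Σw·x = 61·915 = 55815. Existing = 7·1060 + 7·660 + 7·1631 + 8·946 + 6·958 = 36773. Remainder 19042 / 26 ≈ 732.38.
y: need Σw·y = 61·540 = 32940. Existing = 7·258 + 7·829 + 7·121 + 8·79 + 6·708 = 13336. Remainder 19604 / 26 ≈ 754.00.

(732, 754)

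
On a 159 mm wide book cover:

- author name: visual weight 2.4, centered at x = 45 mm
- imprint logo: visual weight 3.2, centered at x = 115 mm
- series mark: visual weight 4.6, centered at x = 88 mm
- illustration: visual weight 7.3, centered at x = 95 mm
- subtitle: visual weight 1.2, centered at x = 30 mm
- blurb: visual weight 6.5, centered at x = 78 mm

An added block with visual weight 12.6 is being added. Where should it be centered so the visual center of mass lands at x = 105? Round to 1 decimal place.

With the added block, Σw becomes 2.4 + 3.2 + 4.6 + 7.3 + 1.2 + 6.5 + 12.6 = 37.8.
x: need Σw·x = 37.8·105 = 3969.0. Existing = 2.4·45 + 3.2·115 + 4.6·88 + 7.3·95 + 1.2·30 + 6.5·78 = 2117.3. Remainder 1851.7 / 12.6 ≈ 146.96.

x ≈ 147.0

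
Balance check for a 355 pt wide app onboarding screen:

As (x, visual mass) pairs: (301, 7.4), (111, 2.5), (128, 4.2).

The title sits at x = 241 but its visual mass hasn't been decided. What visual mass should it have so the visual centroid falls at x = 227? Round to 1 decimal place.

w ≈ 11.3

Existing Σw = 14.1 (7.4 + 2.5 + 4.2); existing moment 7.4·301 + 2.5·111 + 4.2·128 = 3042.5.
Set Σw·x/Σw = 227: (3042.5 + 241w) = 227·(14.1 + w).
Rearranging, w·(241 − 227) = 227·14.1 − 3042.5 = 158.2, so w ≈ 158.2/14 = 11.30.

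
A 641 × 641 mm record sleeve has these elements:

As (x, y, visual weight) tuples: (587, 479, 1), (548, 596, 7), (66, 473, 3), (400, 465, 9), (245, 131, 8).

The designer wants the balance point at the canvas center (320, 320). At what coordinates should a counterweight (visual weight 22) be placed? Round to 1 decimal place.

(264.5, 213.5)

New total weight: (1 + 7 + 3 + 9 + 8) + 22 = 50.
x: target moment 50×320 = 16000; current 1·587 + 7·548 + 3·66 + 9·400 + 8·245 = 10181; the counterweight supplies 5819, so x = 5819/22 ≈ 264.50.
y: target moment 50×320 = 16000; current 1·479 + 7·596 + 3·473 + 9·465 + 8·131 = 11303; the counterweight supplies 4697, so y = 4697/22 ≈ 213.50.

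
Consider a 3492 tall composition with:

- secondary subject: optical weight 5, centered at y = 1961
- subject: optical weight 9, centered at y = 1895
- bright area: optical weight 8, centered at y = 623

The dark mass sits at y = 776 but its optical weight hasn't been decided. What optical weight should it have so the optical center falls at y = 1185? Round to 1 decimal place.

Known weights sum to 5 + 9 + 8 = 22; their moment is 5·1961 + 9·1895 + 8·623 = 31844.
Balance at y = 1185 requires (31844 + w·776) / (22 + w) = 1185.
Rearranging, w·(776 − 1185) = 1185·22 − 31844 = -5774, so w ≈ -5774/-409 = 14.12.

w ≈ 14.1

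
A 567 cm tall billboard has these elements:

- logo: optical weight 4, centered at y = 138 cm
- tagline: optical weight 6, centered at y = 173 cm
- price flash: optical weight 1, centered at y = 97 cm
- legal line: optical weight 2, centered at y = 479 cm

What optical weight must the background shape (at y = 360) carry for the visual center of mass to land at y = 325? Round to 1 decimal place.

w ≈ 45.1

Known weights sum to 4 + 6 + 1 + 2 = 13; their moment is 4·138 + 6·173 + 1·97 + 2·479 = 2645.
Balance at y = 325 requires (2645 + w·360) / (13 + w) = 325.
So w = (325·13 − 2645)/(360 − 325) = 1580/35 ≈ 45.14.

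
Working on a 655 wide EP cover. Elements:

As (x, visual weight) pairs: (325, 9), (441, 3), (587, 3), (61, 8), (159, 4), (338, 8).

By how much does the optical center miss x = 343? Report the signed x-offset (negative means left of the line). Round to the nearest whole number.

≈ -62

Σw = 9 + 3 + 3 + 8 + 4 + 8 = 35.
x-moment: 9·325 + 3·441 + 3·587 + 8·61 + 4·159 + 8·338 = 9837; centroid 9837/35 ≈ 281.06.
Offset from x = 343: 281.06 − 343 ≈ -61.94.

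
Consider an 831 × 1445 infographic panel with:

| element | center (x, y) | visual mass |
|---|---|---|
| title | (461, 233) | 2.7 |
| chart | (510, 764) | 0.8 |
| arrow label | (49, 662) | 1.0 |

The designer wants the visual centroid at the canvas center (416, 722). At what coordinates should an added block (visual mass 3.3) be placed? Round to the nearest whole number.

(468, 1130)

After adding the added block, total weight = 2.7 + 0.8 + 1.0 + 3.3 = 7.8.
x: need Σw·x = 7.8·416 = 3244.8. Existing = 2.7·461 + 0.8·510 + 1.0·49 = 1701.7. Remainder 1543.1 / 3.3 ≈ 467.61.
y: need Σw·y = 7.8·722 = 5631.6. Existing = 2.7·233 + 0.8·764 + 1.0·662 = 1902.3. Remainder 3729.3 / 3.3 ≈ 1130.09.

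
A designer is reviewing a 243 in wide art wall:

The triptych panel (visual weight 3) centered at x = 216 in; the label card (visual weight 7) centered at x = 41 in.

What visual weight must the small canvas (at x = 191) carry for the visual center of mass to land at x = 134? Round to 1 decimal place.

Known weights sum to 3 + 7 = 10; their moment is 3·216 + 7·41 = 935.
Balance at x = 134 requires (935 + w·191) / (10 + w) = 134.
Rearranging, w·(191 − 134) = 134·10 − 935 = 405, so w ≈ 405/57 = 7.11.

w ≈ 7.1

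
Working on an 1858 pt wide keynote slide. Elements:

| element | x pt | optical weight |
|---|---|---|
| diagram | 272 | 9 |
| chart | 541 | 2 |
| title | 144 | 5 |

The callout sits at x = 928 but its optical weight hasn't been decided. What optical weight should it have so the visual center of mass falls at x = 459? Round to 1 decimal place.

Known weights sum to 9 + 2 + 5 = 16; their moment is 9·272 + 2·541 + 5·144 = 4250.
For the centroid to hit 459: (4250 + w·928) / (16 + w) = 459.
Solving: w = (459·16 − 4250) / (928 − 459) = 3094 / 469 ≈ 6.60.

w ≈ 6.6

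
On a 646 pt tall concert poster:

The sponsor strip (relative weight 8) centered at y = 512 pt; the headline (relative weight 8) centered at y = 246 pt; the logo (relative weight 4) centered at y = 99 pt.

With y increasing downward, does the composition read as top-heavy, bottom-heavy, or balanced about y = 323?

balanced

Σw = 8 + 8 + 4 = 20.
y-moment: 8·512 + 8·246 + 4·99 = 6460; centroid 6460/20 ≈ 323.00.
The centroid 323.00 matches the midline at 323, so the layout is balanced.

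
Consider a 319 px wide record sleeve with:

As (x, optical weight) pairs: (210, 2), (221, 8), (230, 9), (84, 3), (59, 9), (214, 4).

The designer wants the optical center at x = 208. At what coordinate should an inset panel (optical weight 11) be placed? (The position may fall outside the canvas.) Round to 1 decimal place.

With the inset panel, Σw becomes 2 + 8 + 9 + 3 + 9 + 4 + 11 = 46.
x: target moment 46×208 = 9568; current 2·210 + 8·221 + 9·230 + 3·84 + 9·59 + 4·214 = 5897; the inset panel supplies 3671, so x = 3671/11 ≈ 333.73.

x ≈ 333.7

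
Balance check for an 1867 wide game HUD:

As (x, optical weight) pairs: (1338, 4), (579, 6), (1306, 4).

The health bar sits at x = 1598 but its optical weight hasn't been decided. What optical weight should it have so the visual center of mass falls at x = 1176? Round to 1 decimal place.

w ≈ 5.7

Fixed elements: Σw = 4 + 6 + 4 = 14, Σw·x = 4·1338 + 6·579 + 4·1306 = 14050.
Balance at x = 1176 requires (14050 + w·1598) / (14 + w) = 1176.
Solving: w = (1176·14 − 14050) / (1598 − 1176) = 2414 / 422 ≈ 5.72.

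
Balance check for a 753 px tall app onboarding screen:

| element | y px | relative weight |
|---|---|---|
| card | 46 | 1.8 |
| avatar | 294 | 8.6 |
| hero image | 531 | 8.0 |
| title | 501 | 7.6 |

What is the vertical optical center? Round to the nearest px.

Σw = 1.8 + 8.6 + 8.0 + 7.6 = 26.0.
y: (1.8·46 + 8.6·294 + 8.0·531 + 7.6·501) / 26.0 = 10666.8 / 26.0 ≈ 410.26

y ≈ 410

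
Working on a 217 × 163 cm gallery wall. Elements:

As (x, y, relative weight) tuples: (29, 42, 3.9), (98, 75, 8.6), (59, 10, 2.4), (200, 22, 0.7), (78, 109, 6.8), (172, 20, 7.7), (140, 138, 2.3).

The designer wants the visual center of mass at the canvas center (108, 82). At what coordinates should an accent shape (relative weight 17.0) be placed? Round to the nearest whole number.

With the accent shape, Σw becomes 3.9 + 8.6 + 2.4 + 0.7 + 6.8 + 7.7 + 2.3 + 17.0 = 49.4.
x: target moment 49.4×108 = 5335.2; current 3.9·29 + 8.6·98 + 2.4·59 + 0.7·200 + 6.8·78 + 7.7·172 + 2.3·140 = 3414.3; the accent shape supplies 1920.9, so x = 1920.9/17.0 ≈ 112.99.
y: target moment 49.4×82 = 4050.8; current 3.9·42 + 8.6·75 + 2.4·10 + 0.7·22 + 6.8·109 + 7.7·20 + 2.3·138 = 2060.8; the accent shape supplies 1990.0, so y = 1990.0/17.0 ≈ 117.06.

(113, 117)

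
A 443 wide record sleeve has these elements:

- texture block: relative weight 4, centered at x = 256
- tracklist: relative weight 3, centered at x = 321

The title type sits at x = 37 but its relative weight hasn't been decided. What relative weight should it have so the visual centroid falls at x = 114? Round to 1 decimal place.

Fixed elements: Σw = 4 + 3 = 7, Σw·x = 4·256 + 3·321 = 1987.
For the centroid to hit 114: (1987 + w·37) / (7 + w) = 114.
Rearranging, w·(37 − 114) = 114·7 − 1987 = -1189, so w ≈ -1189/-77 = 15.44.

w ≈ 15.4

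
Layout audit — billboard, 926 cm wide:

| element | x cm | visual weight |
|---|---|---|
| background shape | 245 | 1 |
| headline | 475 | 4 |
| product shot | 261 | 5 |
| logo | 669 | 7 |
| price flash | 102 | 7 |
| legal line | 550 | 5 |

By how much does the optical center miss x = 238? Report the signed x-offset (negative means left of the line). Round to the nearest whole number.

≈ 162 cm

Total weight = 1 + 4 + 5 + 7 + 7 + 5 = 29.
Σw·x = 11597; x̄ = 11597/29 ≈ 399.90.
Offset from x = 238: 399.90 − 238 ≈ 161.90.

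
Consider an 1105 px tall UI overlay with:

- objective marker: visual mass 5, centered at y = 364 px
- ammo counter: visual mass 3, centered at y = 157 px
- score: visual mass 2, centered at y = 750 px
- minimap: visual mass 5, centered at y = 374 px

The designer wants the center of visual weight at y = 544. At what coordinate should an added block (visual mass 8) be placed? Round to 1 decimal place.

y ≈ 856.4

After adding the added block, total weight = 5 + 3 + 2 + 5 + 8 = 23.
Along y: (5661 + 8·y) / 23 = 544 (existing moment 5·364 + 3·157 + 2·750 + 5·374 = 5661) ⇒ y = (12512 − 5661) / 8 ≈ 856.38.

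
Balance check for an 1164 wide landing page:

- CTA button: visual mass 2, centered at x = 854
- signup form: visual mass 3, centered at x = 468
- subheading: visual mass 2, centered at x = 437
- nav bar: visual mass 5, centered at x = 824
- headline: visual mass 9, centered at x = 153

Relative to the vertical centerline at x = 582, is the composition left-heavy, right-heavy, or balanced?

Σw = 2 + 3 + 2 + 5 + 9 = 21.
Σw·x = 2·854 + 3·468 + 2·437 + 5·824 + 9·153 = 9483, so x̄ = 9483/21 ≈ 451.57.
Since 451.6 is left of 582, the composition reads left-heavy.

left-heavy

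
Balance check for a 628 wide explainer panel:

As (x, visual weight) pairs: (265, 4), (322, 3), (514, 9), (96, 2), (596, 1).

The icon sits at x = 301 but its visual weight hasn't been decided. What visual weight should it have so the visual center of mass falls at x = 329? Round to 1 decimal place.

Known weights sum to 4 + 3 + 9 + 2 + 1 = 19; their moment is 4·265 + 3·322 + 9·514 + 2·96 + 1·596 = 7440.
For the centroid to hit 329: (7440 + w·301) / (19 + w) = 329.
Rearranging, w·(301 − 329) = 329·19 − 7440 = -1189, so w ≈ -1189/-28 = 42.46.

w ≈ 42.5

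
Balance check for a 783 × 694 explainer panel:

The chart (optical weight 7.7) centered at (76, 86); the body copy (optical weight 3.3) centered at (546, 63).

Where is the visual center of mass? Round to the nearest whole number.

Weights sum to 7.7 + 3.3 = 11.0.
x-moment: 7.7·76 + 3.3·546 = 2387.0; centroid 2387.0/11.0 ≈ 217.00.
y-moment: 7.7·86 + 3.3·63 = 870.1; centroid 870.1/11.0 ≈ 79.10.

(217, 79)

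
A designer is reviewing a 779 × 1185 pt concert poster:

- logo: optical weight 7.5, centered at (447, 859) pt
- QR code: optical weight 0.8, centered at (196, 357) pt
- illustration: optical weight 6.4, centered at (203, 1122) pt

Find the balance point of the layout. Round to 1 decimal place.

Total weight = 7.5 + 0.8 + 6.4 = 14.7.
x: (7.5·447 + 0.8·196 + 6.4·203) / 14.7 = 4808.5 / 14.7 ≈ 327.11
y: (7.5·859 + 0.8·357 + 6.4·1122) / 14.7 = 13908.9 / 14.7 ≈ 946.18

(327.1, 946.2)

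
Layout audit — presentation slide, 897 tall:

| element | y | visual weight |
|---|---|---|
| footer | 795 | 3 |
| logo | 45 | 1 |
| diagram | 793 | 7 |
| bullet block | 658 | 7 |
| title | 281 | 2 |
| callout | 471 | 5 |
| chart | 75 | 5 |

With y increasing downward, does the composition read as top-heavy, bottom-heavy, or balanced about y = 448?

bottom-heavy

Σw = 3 + 1 + 7 + 7 + 2 + 5 + 5 = 30.
y: (3·795 + 1·45 + 7·793 + 7·658 + 2·281 + 5·471 + 5·75) / 30 = 15879 / 30 ≈ 529.30
Since 529.3 is below (larger y than) 448, the composition reads bottom-heavy.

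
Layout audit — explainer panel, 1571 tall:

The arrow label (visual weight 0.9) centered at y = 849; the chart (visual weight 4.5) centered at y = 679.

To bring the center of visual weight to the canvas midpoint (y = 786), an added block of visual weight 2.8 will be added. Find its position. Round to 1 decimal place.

New total weight: (0.9 + 4.5) + 2.8 = 8.2.
y: target moment 8.2×786 = 6445.2; current 0.9·849 + 4.5·679 = 3819.6; the added block supplies 2625.6, so y = 2625.6/2.8 ≈ 937.71.

y ≈ 937.7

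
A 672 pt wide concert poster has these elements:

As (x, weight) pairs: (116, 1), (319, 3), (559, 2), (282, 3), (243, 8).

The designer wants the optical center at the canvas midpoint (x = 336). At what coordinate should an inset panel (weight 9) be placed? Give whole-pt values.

New total weight: (1 + 3 + 2 + 3 + 8) + 9 = 26.
x: need Σw·x = 26·336 = 8736. Existing = 1·116 + 3·319 + 2·559 + 3·282 + 8·243 = 4981. Remainder 3755 / 9 ≈ 417.22.

x ≈ 417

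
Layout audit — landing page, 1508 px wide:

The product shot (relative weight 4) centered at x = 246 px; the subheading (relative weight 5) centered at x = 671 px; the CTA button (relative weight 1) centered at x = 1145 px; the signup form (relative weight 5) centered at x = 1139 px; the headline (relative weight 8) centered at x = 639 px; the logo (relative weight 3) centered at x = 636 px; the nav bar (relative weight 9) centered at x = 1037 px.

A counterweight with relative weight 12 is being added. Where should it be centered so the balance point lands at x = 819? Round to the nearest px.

After adding the counterweight, total weight = 4 + 5 + 1 + 5 + 8 + 3 + 9 + 12 = 47.
Along x: (27532 + 12·x) / 47 = 819 (existing moment 4·246 + 5·671 + 1·1145 + 5·1139 + 8·639 + 3·636 + 9·1037 = 27532) ⇒ x = (38493 − 27532) / 12 ≈ 913.42.

x ≈ 913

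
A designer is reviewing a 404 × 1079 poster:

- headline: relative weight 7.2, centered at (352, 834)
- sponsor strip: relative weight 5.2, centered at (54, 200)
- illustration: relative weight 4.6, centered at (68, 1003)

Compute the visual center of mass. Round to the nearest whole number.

Σw = 7.2 + 5.2 + 4.6 = 17.0.
x-moment: 7.2·352 + 5.2·54 + 4.6·68 = 3128.0; centroid 3128.0/17.0 ≈ 184.00.
y-moment: 7.2·834 + 5.2·200 + 4.6·1003 = 11658.6; centroid 11658.6/17.0 ≈ 685.80.

(184, 686)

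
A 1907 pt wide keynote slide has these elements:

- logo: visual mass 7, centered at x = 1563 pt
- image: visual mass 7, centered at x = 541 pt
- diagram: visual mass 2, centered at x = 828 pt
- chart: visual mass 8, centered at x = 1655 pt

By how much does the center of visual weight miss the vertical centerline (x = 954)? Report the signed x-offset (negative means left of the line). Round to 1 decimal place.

≈ 280.3 pt

Total weight = 7 + 7 + 2 + 8 = 24.
x: (7·1563 + 7·541 + 2·828 + 8·1655) / 24 = 29624 / 24 ≈ 1234.33
Against x = 954, that's 1234.33 − 954 = 280.33.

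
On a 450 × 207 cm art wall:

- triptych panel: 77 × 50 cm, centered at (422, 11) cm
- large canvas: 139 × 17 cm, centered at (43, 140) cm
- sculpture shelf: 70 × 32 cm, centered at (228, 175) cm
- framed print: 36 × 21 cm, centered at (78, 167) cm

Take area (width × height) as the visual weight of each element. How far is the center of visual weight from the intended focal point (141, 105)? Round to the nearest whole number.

≈ 109 cm

Areas → weights: triptych panel 77·50 = 3850, large canvas 139·17 = 2363, sculpture shelf 70·32 = 2240, framed print 36·21 = 756; Σw = 9209.
x: (3850·422 + 2363·43 + 2240·228 + 756·78) / 9209 = 2295997 / 9209 ≈ 249.32
y: (3850·11 + 2363·140 + 2240·175 + 756·167) / 9209 = 891422 / 9209 ≈ 96.80
Offset from (141, 105): Δx ≈ 108.32, Δy ≈ -8.20; distance = √(Δx² + Δy²) ≈ 108.63.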